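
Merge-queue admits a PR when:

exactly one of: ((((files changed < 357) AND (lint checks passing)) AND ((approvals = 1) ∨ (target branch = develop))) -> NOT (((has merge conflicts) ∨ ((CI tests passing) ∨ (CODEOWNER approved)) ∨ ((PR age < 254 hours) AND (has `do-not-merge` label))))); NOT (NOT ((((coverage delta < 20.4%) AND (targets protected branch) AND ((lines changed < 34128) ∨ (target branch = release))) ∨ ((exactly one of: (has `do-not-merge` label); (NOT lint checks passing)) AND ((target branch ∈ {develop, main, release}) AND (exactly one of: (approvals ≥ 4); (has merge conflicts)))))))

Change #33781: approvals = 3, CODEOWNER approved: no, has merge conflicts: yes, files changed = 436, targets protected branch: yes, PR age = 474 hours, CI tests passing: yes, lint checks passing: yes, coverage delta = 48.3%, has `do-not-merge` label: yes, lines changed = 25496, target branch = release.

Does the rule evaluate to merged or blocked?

Blocked

Atomic conditions:
  files changed < 357: 436 < 357 is false
  lint checks passing: yes → true
  approvals = 1: 3 == 1 is false
  target branch = develop: release == develop is false
  has merge conflicts: yes → true
  CI tests passing: yes → true
  CODEOWNER approved: no → false
  PR age < 254 hours: 474 < 254 is false
  has `do-not-merge` label: yes → true
  coverage delta < 20.4%: 48.3 < 20.4 is false
  targets protected branch: yes → true
  lines changed < 34128: 25496 < 34128 is true
  target branch = release: release == release is true
  NOT lint checks passing: yes → false
  target branch ∈ {develop, main, release}: release is in the set → true
  approvals ≥ 4: 3 ≥ 4 is false
Combine:
[1.1.1] false AND true = false
[1.1.2] false OR false = false
[1.1] false AND false = false
[1.2.1.2] true OR false = true
[1.2.1.3] false AND true = false
[1.2.1] true OR true OR false = true
[1.2] NOT true = false
[1] false → false (antecedent false ⇒ implication holds) = true
[2.1.1.1.3] true OR true = true
[2.1.1.1] false AND true AND true = false
[2.1.1.2.1] exactly-one(true, false) = true
[2.1.1.2.2.2] exactly-one(false, true) = true
[2.1.1.2.2] true AND true = true
[2.1.1.2] true AND true = true
[2.1.1] false OR true = true
[2.1] NOT true = false
[2] NOT false = true
[root] exactly-one(true, true) = false
Overall: false → blocked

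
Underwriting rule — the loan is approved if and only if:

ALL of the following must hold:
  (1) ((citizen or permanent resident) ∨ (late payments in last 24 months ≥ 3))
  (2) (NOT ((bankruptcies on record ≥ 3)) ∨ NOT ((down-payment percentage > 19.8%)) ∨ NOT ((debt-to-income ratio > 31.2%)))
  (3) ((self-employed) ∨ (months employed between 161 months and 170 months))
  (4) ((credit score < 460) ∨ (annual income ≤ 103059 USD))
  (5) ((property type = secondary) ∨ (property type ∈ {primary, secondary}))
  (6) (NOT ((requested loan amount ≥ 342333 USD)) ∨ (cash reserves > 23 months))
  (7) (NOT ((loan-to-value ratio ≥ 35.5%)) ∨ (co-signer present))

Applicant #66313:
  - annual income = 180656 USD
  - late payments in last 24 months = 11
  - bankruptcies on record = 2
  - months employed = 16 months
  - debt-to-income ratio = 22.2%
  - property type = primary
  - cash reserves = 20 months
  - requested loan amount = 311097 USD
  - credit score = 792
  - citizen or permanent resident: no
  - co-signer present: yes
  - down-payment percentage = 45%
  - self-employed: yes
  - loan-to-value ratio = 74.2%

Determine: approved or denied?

Denied

Atomic conditions:
  citizen or permanent resident: no → false
  late payments in last 24 months ≥ 3: 11 ≥ 3 is true
  bankruptcies on record ≥ 3: 2 ≥ 3 is false
  down-payment percentage > 19.8%: 45 > 19.8 is true
  debt-to-income ratio > 31.2%: 22.2 > 31.2 is false
  self-employed: yes → true
  months employed between 161 months and 170 months: 16 in [161, 170] is false
  credit score < 460: 792 < 460 is false
  annual income ≤ 103059 USD: 180656 ≤ 103059 is false
  property type = secondary: primary == secondary is false
  property type ∈ {primary, secondary}: primary is in the set → true
  requested loan amount ≥ 342333 USD: 311097 ≥ 342333 is false
  cash reserves > 23 months: 20 > 23 is false
  loan-to-value ratio ≥ 35.5%: 74.2 ≥ 35.5 is true
  co-signer present: yes → true
Combine:
[1] false OR true = true
[2.1] NOT false = true
[2.2] NOT true = false
[2.3] NOT false = true
[2] true OR false OR true = true
[3] true OR false = true
[4] false OR false = false
[5] false OR true = true
[6.1] NOT false = true
[6] true OR false = true
[7.1] NOT true = false
[7] false OR true = true
[root] true AND true AND true AND false AND true AND true AND true = false
Overall: false → denied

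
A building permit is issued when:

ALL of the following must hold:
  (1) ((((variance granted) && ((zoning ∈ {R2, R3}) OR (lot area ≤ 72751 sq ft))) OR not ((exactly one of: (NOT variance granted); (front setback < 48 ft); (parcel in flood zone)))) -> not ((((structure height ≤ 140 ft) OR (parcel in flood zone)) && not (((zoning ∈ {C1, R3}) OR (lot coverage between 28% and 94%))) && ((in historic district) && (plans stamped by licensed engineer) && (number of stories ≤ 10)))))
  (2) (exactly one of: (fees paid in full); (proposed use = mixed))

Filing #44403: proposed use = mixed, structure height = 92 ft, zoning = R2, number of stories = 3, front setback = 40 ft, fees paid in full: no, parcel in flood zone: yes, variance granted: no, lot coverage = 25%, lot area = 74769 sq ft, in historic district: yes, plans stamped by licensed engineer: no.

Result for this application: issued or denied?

Atomic conditions:
  variance granted: no → false
  zoning ∈ {R2, R3}: R2 is in the set → true
  lot area ≤ 72751 sq ft: 74769 ≤ 72751 is false
  NOT variance granted: no → true
  front setback < 48 ft: 40 < 48 is true
  parcel in flood zone: yes → true
  structure height ≤ 140 ft: 92 ≤ 140 is true
  zoning ∈ {C1, R3}: R2 is not in the set → false
  lot coverage between 28% and 94%: 25 in [28, 94] is false
  in historic district: yes → true
  plans stamped by licensed engineer: no → false
  number of stories ≤ 10: 3 ≤ 10 is true
  fees paid in full: no → false
  proposed use = mixed: mixed == mixed is true
Combine:
[1.1.1.2] true OR false = true
[1.1.1] false AND true = false
[1.1.2.1] exactly-one(true, true, true) = false
[1.1.2] NOT false = true
[1.1] false OR true = true
[1.2.1.1] true OR true = true
[1.2.1.2.1] false OR false = false
[1.2.1.2] NOT false = true
[1.2.1.3] true AND false AND true = false
[1.2.1] true AND true AND false = false
[1.2] NOT false = true
[1] true → true = true
[2] exactly-one(false, true) = true
[root] true AND true = true
Overall: true → issued

Issued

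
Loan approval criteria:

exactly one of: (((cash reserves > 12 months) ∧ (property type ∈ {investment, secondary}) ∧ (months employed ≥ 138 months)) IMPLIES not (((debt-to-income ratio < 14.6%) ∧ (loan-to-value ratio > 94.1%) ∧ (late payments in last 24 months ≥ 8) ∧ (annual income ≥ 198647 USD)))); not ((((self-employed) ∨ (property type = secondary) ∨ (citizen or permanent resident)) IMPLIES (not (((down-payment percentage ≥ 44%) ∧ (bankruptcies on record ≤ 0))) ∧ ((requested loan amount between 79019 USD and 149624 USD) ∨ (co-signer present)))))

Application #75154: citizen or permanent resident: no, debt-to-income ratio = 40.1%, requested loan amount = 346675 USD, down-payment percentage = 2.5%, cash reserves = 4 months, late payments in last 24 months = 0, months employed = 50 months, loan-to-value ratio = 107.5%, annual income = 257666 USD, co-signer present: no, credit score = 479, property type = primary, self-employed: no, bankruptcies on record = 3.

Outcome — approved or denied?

Approved

Atomic conditions:
  cash reserves > 12 months: 4 > 12 is false
  property type ∈ {investment, secondary}: primary is not in the set → false
  months employed ≥ 138 months: 50 ≥ 138 is false
  debt-to-income ratio < 14.6%: 40.1 < 14.6 is false
  loan-to-value ratio > 94.1%: 107.5 > 94.1 is true
  late payments in last 24 months ≥ 8: 0 ≥ 8 is false
  annual income ≥ 198647 USD: 257666 ≥ 198647 is true
  self-employed: no → false
  property type = secondary: primary == secondary is false
  citizen or permanent resident: no → false
  down-payment percentage ≥ 44%: 2.5 ≥ 44 is false
  bankruptcies on record ≤ 0: 3 ≤ 0 is false
  requested loan amount between 79019 USD and 149624 USD: 346675 in [79019, 149624] is false
  co-signer present: no → false
Combine:
[1.1] false AND false AND false = false
[1.2.1] false AND true AND false AND true = false
[1.2] NOT false = true
[1] false → true (antecedent false ⇒ implication holds) = true
[2.1.1] false OR false OR false = false
[2.1.2.1.1] false AND false = false
[2.1.2.1] NOT false = true
[2.1.2.2] false OR false = false
[2.1.2] true AND false = false
[2.1] false → false (antecedent false ⇒ implication holds) = true
[2] NOT true = false
[root] exactly-one(true, false) = true
Overall: true → approved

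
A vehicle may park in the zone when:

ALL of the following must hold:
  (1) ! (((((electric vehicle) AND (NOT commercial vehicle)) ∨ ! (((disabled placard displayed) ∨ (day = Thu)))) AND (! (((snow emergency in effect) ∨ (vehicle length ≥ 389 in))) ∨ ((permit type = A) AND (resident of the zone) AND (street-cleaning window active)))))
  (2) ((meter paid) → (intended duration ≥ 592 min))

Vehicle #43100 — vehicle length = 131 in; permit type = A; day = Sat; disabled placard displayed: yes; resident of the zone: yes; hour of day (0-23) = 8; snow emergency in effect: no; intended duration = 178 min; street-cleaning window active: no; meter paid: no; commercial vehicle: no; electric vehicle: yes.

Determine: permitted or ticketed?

Ticketed

Atomic conditions:
  electric vehicle: yes → true
  NOT commercial vehicle: no → true
  disabled placard displayed: yes → true
  day = Thu: Sat == Thu is false
  snow emergency in effect: no → false
  vehicle length ≥ 389 in: 131 ≥ 389 is false
  permit type = A: A == A is true
  resident of the zone: yes → true
  street-cleaning window active: no → false
  meter paid: no → false
  intended duration ≥ 592 min: 178 ≥ 592 is false
Combine:
[1.1.1.1] true AND true = true
[1.1.1.2.1] true OR false = true
[1.1.1.2] NOT true = false
[1.1.1] true OR false = true
[1.1.2.1.1] false OR false = false
[1.1.2.1] NOT false = true
[1.1.2.2] true AND true AND false = false
[1.1.2] true OR false = true
[1.1] true AND true = true
[1] NOT true = false
[2] false → false (antecedent false ⇒ implication holds) = true
[root] false AND true = false
Overall: false → ticketed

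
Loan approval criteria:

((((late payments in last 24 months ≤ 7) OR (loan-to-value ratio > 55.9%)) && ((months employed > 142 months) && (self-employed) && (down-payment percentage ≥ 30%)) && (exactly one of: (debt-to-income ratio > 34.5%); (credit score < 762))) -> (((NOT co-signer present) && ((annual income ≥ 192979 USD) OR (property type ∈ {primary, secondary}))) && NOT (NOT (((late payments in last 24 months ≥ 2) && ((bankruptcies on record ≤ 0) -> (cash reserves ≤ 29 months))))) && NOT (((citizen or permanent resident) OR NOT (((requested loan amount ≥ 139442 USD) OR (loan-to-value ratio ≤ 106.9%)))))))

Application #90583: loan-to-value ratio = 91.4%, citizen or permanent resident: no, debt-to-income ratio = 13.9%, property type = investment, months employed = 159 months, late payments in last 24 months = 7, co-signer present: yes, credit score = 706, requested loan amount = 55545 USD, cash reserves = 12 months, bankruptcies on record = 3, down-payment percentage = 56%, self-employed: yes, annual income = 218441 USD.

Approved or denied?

Atomic conditions:
  late payments in last 24 months ≤ 7: 7 ≤ 7 is true
  loan-to-value ratio > 55.9%: 91.4 > 55.9 is true
  months employed > 142 months: 159 > 142 is true
  self-employed: yes → true
  down-payment percentage ≥ 30%: 56 ≥ 30 is true
  debt-to-income ratio > 34.5%: 13.9 > 34.5 is false
  credit score < 762: 706 < 762 is true
  NOT co-signer present: yes → false
  annual income ≥ 192979 USD: 218441 ≥ 192979 is true
  property type ∈ {primary, secondary}: investment is not in the set → false
  late payments in last 24 months ≥ 2: 7 ≥ 2 is true
  bankruptcies on record ≤ 0: 3 ≤ 0 is false
  cash reserves ≤ 29 months: 12 ≤ 29 is true
  citizen or permanent resident: no → false
  requested loan amount ≥ 139442 USD: 55545 ≥ 139442 is false
  loan-to-value ratio ≤ 106.9%: 91.4 ≤ 106.9 is true
Combine:
[1.1] true OR true = true
[1.2] true AND true AND true = true
[1.3] exactly-one(false, true) = true
[1] true AND true AND true = true
[2.1.2] true OR false = true
[2.1] false AND true = false
[2.2.1.1.2] false → true (antecedent false ⇒ implication holds) = true
[2.2.1.1] true AND true = true
[2.2.1] NOT true = false
[2.2] NOT false = true
[2.3.1.2.1] false OR true = true
[2.3.1.2] NOT true = false
[2.3.1] false OR false = false
[2.3] NOT false = true
[2] false AND true AND true = false
[root] true → false = false
Overall: false → denied

Denied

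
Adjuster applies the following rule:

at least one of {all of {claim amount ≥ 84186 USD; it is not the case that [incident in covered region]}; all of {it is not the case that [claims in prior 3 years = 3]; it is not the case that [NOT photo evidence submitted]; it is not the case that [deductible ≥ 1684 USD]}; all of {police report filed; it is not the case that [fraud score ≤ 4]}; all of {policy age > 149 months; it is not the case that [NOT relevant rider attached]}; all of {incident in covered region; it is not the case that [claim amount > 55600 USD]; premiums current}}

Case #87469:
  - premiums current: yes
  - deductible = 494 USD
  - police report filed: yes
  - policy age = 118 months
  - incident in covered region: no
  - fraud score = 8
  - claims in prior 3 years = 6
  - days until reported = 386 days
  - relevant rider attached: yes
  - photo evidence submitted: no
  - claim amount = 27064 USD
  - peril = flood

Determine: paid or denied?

Atomic conditions:
  claim amount ≥ 84186 USD: 27064 ≥ 84186 is false
  incident in covered region: no → false
  claims in prior 3 years = 3: 6 == 3 is false
  NOT photo evidence submitted: no → true
  deductible ≥ 1684 USD: 494 ≥ 1684 is false
  police report filed: yes → true
  fraud score ≤ 4: 8 ≤ 4 is false
  policy age > 149 months: 118 > 149 is false
  NOT relevant rider attached: yes → false
  claim amount > 55600 USD: 27064 > 55600 is false
  premiums current: yes → true
Combine:
[1.2] NOT false = true
[1] false AND true = false
[2.1] NOT false = true
[2.2] NOT true = false
[2.3] NOT false = true
[2] true AND false AND true = false
[3.2] NOT false = true
[3] true AND true = true
[4.2] NOT false = true
[4] false AND true = false
[5.2] NOT false = true
[5] false AND true AND true = false
[root] false OR false OR true OR false OR false = true
Overall: true → paid

Paid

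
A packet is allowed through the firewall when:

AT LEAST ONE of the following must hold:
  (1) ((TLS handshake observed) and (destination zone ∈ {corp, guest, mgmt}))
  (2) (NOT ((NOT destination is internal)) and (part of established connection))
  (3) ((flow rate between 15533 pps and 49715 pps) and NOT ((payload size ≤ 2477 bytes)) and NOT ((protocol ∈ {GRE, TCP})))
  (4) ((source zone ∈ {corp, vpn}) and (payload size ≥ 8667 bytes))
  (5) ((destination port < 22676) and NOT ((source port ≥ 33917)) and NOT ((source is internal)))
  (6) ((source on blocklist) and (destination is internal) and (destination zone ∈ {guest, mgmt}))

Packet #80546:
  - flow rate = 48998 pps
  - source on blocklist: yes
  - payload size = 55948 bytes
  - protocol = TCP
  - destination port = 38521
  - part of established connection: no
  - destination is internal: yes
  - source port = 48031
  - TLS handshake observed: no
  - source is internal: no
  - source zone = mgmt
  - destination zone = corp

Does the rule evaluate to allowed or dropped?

Dropped

Atomic conditions:
  TLS handshake observed: no → false
  destination zone ∈ {corp, guest, mgmt}: corp is in the set → true
  NOT destination is internal: yes → false
  part of established connection: no → false
  flow rate between 15533 pps and 49715 pps: 48998 in [15533, 49715] is true
  payload size ≤ 2477 bytes: 55948 ≤ 2477 is false
  protocol ∈ {GRE, TCP}: TCP is in the set → true
  source zone ∈ {corp, vpn}: mgmt is not in the set → false
  payload size ≥ 8667 bytes: 55948 ≥ 8667 is true
  destination port < 22676: 38521 < 22676 is false
  source port ≥ 33917: 48031 ≥ 33917 is true
  source is internal: no → false
  source on blocklist: yes → true
  destination is internal: yes → true
  destination zone ∈ {guest, mgmt}: corp is not in the set → false
Combine:
[1] false AND true = false
[2.1] NOT false = true
[2] true AND false = false
[3.2] NOT false = true
[3.3] NOT true = false
[3] true AND true AND false = false
[4] false AND true = false
[5.2] NOT true = false
[5.3] NOT false = true
[5] false AND false AND true = false
[6] true AND true AND false = false
[root] false OR false OR false OR false OR false OR false = false
Overall: false → dropped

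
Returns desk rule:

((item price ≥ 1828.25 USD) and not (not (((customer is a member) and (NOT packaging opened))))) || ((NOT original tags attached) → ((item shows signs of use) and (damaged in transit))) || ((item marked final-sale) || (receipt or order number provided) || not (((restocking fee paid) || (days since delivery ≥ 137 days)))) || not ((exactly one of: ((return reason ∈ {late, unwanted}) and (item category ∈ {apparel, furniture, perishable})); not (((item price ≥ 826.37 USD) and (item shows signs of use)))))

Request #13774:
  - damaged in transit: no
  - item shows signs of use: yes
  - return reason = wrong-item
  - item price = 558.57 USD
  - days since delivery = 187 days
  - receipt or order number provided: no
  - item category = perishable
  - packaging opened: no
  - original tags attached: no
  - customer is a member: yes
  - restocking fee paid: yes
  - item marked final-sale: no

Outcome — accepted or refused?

Atomic conditions:
  item price ≥ 1828.25 USD: 558.57 ≥ 1828.25 is false
  customer is a member: yes → true
  NOT packaging opened: no → true
  NOT original tags attached: no → true
  item shows signs of use: yes → true
  damaged in transit: no → false
  item marked final-sale: no → false
  receipt or order number provided: no → false
  restocking fee paid: yes → true
  days since delivery ≥ 137 days: 187 ≥ 137 is true
  return reason ∈ {late, unwanted}: wrong-item is not in the set → false
  item category ∈ {apparel, furniture, perishable}: perishable is in the set → true
  item price ≥ 826.37 USD: 558.57 ≥ 826.37 is false
Combine:
[1.2.1.1] true AND true = true
[1.2.1] NOT true = false
[1.2] NOT false = true
[1] false AND true = false
[2.2] true AND false = false
[2] true → false = false
[3.3.1] true OR true = true
[3.3] NOT true = false
[3] false OR false OR false = false
[4.1.1] false AND true = false
[4.1.2.1] false AND true = false
[4.1.2] NOT false = true
[4.1] exactly-one(false, true) = true
[4] NOT true = false
[root] false OR false OR false OR false = false
Overall: false → refused

Refused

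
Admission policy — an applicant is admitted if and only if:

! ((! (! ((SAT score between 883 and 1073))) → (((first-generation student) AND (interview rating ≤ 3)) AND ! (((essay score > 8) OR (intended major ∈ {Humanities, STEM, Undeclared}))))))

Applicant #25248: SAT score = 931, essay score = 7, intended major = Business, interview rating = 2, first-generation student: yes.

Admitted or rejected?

Atomic conditions:
  SAT score between 883 and 1073: 931 in [883, 1073] is true
  first-generation student: yes → true
  interview rating ≤ 3: 2 ≤ 3 is true
  essay score > 8: 7 > 8 is false
  intended major ∈ {Humanities, STEM, Undeclared}: Business is not in the set → false
Combine:
[1.1.1] NOT true = false
[1.1] NOT false = true
[1.2.1] true AND true = true
[1.2.2.1] false OR false = false
[1.2.2] NOT false = true
[1.2] true AND true = true
[1] true → true = true
[root] NOT true = false
Overall: false → rejected

Rejected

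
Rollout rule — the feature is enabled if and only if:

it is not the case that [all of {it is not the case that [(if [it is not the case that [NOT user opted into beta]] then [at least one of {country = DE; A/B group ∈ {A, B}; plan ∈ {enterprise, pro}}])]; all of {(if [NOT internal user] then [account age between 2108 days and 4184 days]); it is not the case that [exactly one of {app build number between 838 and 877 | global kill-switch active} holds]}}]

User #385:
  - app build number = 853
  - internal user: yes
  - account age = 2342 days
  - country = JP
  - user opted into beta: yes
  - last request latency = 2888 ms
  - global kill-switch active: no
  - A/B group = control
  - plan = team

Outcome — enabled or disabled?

Enabled

Atomic conditions:
  NOT user opted into beta: yes → false
  country = DE: JP == DE is false
  A/B group ∈ {A, B}: control is not in the set → false
  plan ∈ {enterprise, pro}: team is not in the set → false
  NOT internal user: yes → false
  account age between 2108 days and 4184 days: 2342 in [2108, 4184] is true
  app build number between 838 and 877: 853 in [838, 877] is true
  global kill-switch active: no → false
Combine:
[1.1.1.1] NOT false = true
[1.1.1.2] false OR false OR false = false
[1.1.1] true → false = false
[1.1] NOT false = true
[1.2.1] false → true (antecedent false ⇒ implication holds) = true
[1.2.2.1] exactly-one(true, false) = true
[1.2.2] NOT true = false
[1.2] true AND false = false
[1] true AND false = false
[root] NOT false = true
Overall: true → enabled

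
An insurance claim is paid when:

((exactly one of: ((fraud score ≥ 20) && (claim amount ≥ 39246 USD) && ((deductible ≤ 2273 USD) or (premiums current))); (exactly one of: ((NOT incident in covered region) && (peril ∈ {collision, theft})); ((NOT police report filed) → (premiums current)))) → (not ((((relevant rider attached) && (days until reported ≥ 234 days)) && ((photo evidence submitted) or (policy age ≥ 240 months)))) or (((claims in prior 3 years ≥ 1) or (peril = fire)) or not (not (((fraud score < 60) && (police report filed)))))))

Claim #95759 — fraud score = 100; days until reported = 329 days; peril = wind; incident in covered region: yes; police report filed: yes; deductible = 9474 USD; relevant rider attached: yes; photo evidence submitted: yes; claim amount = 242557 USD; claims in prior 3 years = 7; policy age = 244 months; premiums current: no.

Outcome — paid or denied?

Paid

Atomic conditions:
  fraud score ≥ 20: 100 ≥ 20 is true
  claim amount ≥ 39246 USD: 242557 ≥ 39246 is true
  deductible ≤ 2273 USD: 9474 ≤ 2273 is false
  premiums current: no → false
  NOT incident in covered region: yes → false
  peril ∈ {collision, theft}: wind is not in the set → false
  NOT police report filed: yes → false
  relevant rider attached: yes → true
  days until reported ≥ 234 days: 329 ≥ 234 is true
  photo evidence submitted: yes → true
  policy age ≥ 240 months: 244 ≥ 240 is true
  claims in prior 3 years ≥ 1: 7 ≥ 1 is true
  peril = fire: wind == fire is false
  fraud score < 60: 100 < 60 is false
  police report filed: yes → true
Combine:
[1.1.3] false OR false = false
[1.1] true AND true AND false = false
[1.2.1] false AND false = false
[1.2.2] false → false (antecedent false ⇒ implication holds) = true
[1.2] exactly-one(false, true) = true
[1] exactly-one(false, true) = true
[2.1.1.1] true AND true = true
[2.1.1.2] true OR true = true
[2.1.1] true AND true = true
[2.1] NOT true = false
[2.2.1] true OR false = true
[2.2.2.1.1] false AND true = false
[2.2.2.1] NOT false = true
[2.2.2] NOT true = false
[2.2] true OR false = true
[2] false OR true = true
[root] true → true = true
Overall: true → paid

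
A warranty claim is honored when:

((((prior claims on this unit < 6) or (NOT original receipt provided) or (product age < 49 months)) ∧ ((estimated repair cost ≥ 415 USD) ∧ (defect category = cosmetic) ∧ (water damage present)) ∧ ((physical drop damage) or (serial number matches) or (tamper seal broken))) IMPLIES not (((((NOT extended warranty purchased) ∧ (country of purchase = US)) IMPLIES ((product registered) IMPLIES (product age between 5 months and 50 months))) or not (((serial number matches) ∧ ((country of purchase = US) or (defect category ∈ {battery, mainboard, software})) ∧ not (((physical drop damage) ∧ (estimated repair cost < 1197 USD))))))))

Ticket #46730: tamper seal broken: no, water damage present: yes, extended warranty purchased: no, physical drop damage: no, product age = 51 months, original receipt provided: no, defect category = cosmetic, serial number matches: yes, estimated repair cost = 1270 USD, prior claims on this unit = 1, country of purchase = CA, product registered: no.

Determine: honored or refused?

Refused

Atomic conditions:
  prior claims on this unit < 6: 1 < 6 is true
  NOT original receipt provided: no → true
  product age < 49 months: 51 < 49 is false
  estimated repair cost ≥ 415 USD: 1270 ≥ 415 is true
  defect category = cosmetic: cosmetic == cosmetic is true
  water damage present: yes → true
  physical drop damage: no → false
  serial number matches: yes → true
  tamper seal broken: no → false
  NOT extended warranty purchased: no → true
  country of purchase = US: CA == US is false
  product registered: no → false
  product age between 5 months and 50 months: 51 in [5, 50] is false
  defect category ∈ {battery, mainboard, software}: cosmetic is not in the set → false
  estimated repair cost < 1197 USD: 1270 < 1197 is false
Combine:
[1.1] true OR true OR false = true
[1.2] true AND true AND true = true
[1.3] false OR true OR false = true
[1] true AND true AND true = true
[2.1.1.1] true AND false = false
[2.1.1.2] false → false (antecedent false ⇒ implication holds) = true
[2.1.1] false → true (antecedent false ⇒ implication holds) = true
[2.1.2.1.2] false OR false = false
[2.1.2.1.3.1] false AND false = false
[2.1.2.1.3] NOT false = true
[2.1.2.1] true AND false AND true = false
[2.1.2] NOT false = true
[2.1] true OR true = true
[2] NOT true = false
[root] true → false = false
Overall: false → refused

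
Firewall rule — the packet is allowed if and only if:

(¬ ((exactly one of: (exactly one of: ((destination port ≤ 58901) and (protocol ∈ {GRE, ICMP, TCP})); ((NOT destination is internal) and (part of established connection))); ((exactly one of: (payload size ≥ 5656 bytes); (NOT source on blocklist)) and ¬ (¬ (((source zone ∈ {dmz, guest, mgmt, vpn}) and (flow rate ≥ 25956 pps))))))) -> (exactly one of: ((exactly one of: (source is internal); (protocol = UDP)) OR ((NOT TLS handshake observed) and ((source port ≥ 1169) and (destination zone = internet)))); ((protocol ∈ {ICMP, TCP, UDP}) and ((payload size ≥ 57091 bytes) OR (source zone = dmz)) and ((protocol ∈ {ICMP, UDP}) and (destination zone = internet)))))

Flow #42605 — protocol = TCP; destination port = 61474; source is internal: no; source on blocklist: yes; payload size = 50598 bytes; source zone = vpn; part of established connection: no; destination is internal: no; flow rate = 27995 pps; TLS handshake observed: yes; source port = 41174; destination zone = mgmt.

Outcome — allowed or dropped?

Atomic conditions:
  destination port ≤ 58901: 61474 ≤ 58901 is false
  protocol ∈ {GRE, ICMP, TCP}: TCP is in the set → true
  NOT destination is internal: no → true
  part of established connection: no → false
  payload size ≥ 5656 bytes: 50598 ≥ 5656 is true
  NOT source on blocklist: yes → false
  source zone ∈ {dmz, guest, mgmt, vpn}: vpn is in the set → true
  flow rate ≥ 25956 pps: 27995 ≥ 25956 is true
  source is internal: no → false
  protocol = UDP: TCP == UDP is false
  NOT TLS handshake observed: yes → false
  source port ≥ 1169: 41174 ≥ 1169 is true
  destination zone = internet: mgmt == internet is false
  protocol ∈ {ICMP, TCP, UDP}: TCP is in the set → true
  payload size ≥ 57091 bytes: 50598 ≥ 57091 is false
  source zone = dmz: vpn == dmz is false
  protocol ∈ {ICMP, UDP}: TCP is not in the set → false
Combine:
[1.1.1.1] false AND true = false
[1.1.1.2] true AND false = false
[1.1.1] exactly-one(false, false) = false
[1.1.2.1] exactly-one(true, false) = true
[1.1.2.2.1.1] true AND true = true
[1.1.2.2.1] NOT true = false
[1.1.2.2] NOT false = true
[1.1.2] true AND true = true
[1.1] exactly-one(false, true) = true
[1] NOT true = false
[2.1.1] exactly-one(false, false) = false
[2.1.2.2] true AND false = false
[2.1.2] false AND false = false
[2.1] false OR false = false
[2.2.2] false OR false = false
[2.2.3] false AND false = false
[2.2] true AND false AND false = false
[2] exactly-one(false, false) = false
[root] false → false (antecedent false ⇒ implication holds) = true
Overall: true → allowed

Allowed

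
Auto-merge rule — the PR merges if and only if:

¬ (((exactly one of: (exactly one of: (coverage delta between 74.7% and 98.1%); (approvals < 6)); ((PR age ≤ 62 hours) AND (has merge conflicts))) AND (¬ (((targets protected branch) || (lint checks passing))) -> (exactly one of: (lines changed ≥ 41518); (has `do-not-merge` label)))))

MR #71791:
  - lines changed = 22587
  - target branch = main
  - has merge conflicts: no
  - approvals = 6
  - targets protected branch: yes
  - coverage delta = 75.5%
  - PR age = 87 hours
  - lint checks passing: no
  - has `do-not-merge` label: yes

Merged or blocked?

Atomic conditions:
  coverage delta between 74.7% and 98.1%: 75.5 in [74.7, 98.1] is true
  approvals < 6: 6 < 6 is false
  PR age ≤ 62 hours: 87 ≤ 62 is false
  has merge conflicts: no → false
  targets protected branch: yes → true
  lint checks passing: no → false
  lines changed ≥ 41518: 22587 ≥ 41518 is false
  has `do-not-merge` label: yes → true
Combine:
[1.1.1] exactly-one(true, false) = true
[1.1.2] false AND false = false
[1.1] exactly-one(true, false) = true
[1.2.1.1] true OR false = true
[1.2.1] NOT true = false
[1.2.2] exactly-one(false, true) = true
[1.2] false → true (antecedent false ⇒ implication holds) = true
[1] true AND true = true
[root] NOT true = false
Overall: false → blocked

Blocked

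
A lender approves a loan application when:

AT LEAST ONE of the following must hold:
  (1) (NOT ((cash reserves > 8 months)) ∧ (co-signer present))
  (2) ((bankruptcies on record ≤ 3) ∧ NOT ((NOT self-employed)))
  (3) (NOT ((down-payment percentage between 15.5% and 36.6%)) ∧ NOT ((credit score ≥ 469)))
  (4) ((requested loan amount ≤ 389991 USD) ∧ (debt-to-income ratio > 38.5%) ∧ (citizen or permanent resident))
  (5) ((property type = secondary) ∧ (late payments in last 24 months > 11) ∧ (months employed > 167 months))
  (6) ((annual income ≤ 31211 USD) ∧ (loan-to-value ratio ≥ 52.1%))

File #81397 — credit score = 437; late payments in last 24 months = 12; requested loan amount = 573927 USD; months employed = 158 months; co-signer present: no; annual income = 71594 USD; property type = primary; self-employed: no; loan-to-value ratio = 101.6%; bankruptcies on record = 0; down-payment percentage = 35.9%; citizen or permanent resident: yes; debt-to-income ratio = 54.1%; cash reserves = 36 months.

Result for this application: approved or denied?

Atomic conditions:
  cash reserves > 8 months: 36 > 8 is true
  co-signer present: no → false
  bankruptcies on record ≤ 3: 0 ≤ 3 is true
  NOT self-employed: no → true
  down-payment percentage between 15.5% and 36.6%: 35.9 in [15.5, 36.6] is true
  credit score ≥ 469: 437 ≥ 469 is false
  requested loan amount ≤ 389991 USD: 573927 ≤ 389991 is false
  debt-to-income ratio > 38.5%: 54.1 > 38.5 is true
  citizen or permanent resident: yes → true
  property type = secondary: primary == secondary is false
  late payments in last 24 months > 11: 12 > 11 is true
  months employed > 167 months: 158 > 167 is false
  annual income ≤ 31211 USD: 71594 ≤ 31211 is false
  loan-to-value ratio ≥ 52.1%: 101.6 ≥ 52.1 is true
Combine:
[1.1] NOT true = false
[1] false AND false = false
[2.2] NOT true = false
[2] true AND false = false
[3.1] NOT true = false
[3.2] NOT false = true
[3] false AND true = false
[4] false AND true AND true = false
[5] false AND true AND false = false
[6] false AND true = false
[root] false OR false OR false OR false OR false OR false = false
Overall: false → denied

Denied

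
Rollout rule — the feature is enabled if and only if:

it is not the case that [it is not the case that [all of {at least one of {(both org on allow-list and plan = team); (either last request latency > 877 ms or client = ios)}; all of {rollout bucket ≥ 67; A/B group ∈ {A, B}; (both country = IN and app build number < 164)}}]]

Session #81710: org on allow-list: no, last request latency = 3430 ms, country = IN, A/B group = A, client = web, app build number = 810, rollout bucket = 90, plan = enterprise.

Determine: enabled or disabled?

Atomic conditions:
  org on allow-list: no → false
  plan = team: enterprise == team is false
  last request latency > 877 ms: 3430 > 877 is true
  client = ios: web == ios is false
  rollout bucket ≥ 67: 90 ≥ 67 is true
  A/B group ∈ {A, B}: A is in the set → true
  country = IN: IN == IN is true
  app build number < 164: 810 < 164 is false
Combine:
[1.1.1.1] false AND false = false
[1.1.1.2] true OR false = true
[1.1.1] false OR true = true
[1.1.2.3] true AND false = false
[1.1.2] true AND true AND false = false
[1.1] true AND false = false
[1] NOT false = true
[root] NOT true = false
Overall: false → disabled

Disabled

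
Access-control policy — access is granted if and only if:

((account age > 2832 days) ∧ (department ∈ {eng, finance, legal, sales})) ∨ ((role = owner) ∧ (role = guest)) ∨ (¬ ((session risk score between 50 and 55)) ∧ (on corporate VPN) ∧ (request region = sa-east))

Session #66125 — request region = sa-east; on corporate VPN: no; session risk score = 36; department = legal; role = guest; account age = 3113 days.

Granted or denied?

Granted

Atomic conditions:
  account age > 2832 days: 3113 > 2832 is true
  department ∈ {eng, finance, legal, sales}: legal is in the set → true
  role = owner: guest == owner is false
  role = guest: guest == guest is true
  session risk score between 50 and 55: 36 in [50, 55] is false
  on corporate VPN: no → false
  request region = sa-east: sa-east == sa-east is true
Combine:
[1] true AND true = true
[2] false AND true = false
[3.1] NOT false = true
[3] true AND false AND true = false
[root] true OR false OR false = true
Overall: true → granted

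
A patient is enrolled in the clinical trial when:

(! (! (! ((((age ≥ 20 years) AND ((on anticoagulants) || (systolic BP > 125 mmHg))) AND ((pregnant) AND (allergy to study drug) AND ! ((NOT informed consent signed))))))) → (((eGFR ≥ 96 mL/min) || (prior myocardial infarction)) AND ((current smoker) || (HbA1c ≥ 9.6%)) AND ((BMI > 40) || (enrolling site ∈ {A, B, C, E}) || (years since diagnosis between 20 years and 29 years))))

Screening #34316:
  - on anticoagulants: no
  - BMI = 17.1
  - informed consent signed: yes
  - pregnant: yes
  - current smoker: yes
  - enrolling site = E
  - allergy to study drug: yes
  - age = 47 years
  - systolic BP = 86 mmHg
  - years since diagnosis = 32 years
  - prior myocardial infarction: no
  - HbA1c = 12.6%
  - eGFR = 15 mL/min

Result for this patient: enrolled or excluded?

Atomic conditions:
  age ≥ 20 years: 47 ≥ 20 is true
  on anticoagulants: no → false
  systolic BP > 125 mmHg: 86 > 125 is false
  pregnant: yes → true
  allergy to study drug: yes → true
  NOT informed consent signed: yes → false
  eGFR ≥ 96 mL/min: 15 ≥ 96 is false
  prior myocardial infarction: no → false
  current smoker: yes → true
  HbA1c ≥ 9.6%: 12.6 ≥ 9.6 is true
  BMI > 40: 17.1 > 40 is false
  enrolling site ∈ {A, B, C, E}: E is in the set → true
  years since diagnosis between 20 years and 29 years: 32 in [20, 29] is false
Combine:
[1.1.1.1.1.2] false OR false = false
[1.1.1.1.1] true AND false = false
[1.1.1.1.2.3] NOT false = true
[1.1.1.1.2] true AND true AND true = true
[1.1.1.1] false AND true = false
[1.1.1] NOT false = true
[1.1] NOT true = false
[1] NOT false = true
[2.1] false OR false = false
[2.2] true OR true = true
[2.3] false OR true OR false = true
[2] false AND true AND true = false
[root] true → false = false
Overall: false → excluded

Excluded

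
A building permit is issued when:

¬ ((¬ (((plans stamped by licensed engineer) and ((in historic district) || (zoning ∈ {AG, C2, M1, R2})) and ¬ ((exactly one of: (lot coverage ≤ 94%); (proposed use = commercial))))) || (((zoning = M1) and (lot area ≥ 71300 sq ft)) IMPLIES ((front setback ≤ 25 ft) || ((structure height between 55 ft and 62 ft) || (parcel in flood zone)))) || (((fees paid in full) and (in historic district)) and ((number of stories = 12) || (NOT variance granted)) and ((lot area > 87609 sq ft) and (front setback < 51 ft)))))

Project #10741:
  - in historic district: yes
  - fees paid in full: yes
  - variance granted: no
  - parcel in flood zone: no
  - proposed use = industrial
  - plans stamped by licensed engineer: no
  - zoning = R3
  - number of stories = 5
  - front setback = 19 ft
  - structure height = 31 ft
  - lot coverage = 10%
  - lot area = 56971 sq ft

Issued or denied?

Denied

Atomic conditions:
  plans stamped by licensed engineer: no → false
  in historic district: yes → true
  zoning ∈ {AG, C2, M1, R2}: R3 is not in the set → false
  lot coverage ≤ 94%: 10 ≤ 94 is true
  proposed use = commercial: industrial == commercial is false
  zoning = M1: R3 == M1 is false
  lot area ≥ 71300 sq ft: 56971 ≥ 71300 is false
  front setback ≤ 25 ft: 19 ≤ 25 is true
  structure height between 55 ft and 62 ft: 31 in [55, 62] is false
  parcel in flood zone: no → false
  fees paid in full: yes → true
  number of stories = 12: 5 == 12 is false
  NOT variance granted: no → true
  lot area > 87609 sq ft: 56971 > 87609 is false
  front setback < 51 ft: 19 < 51 is true
Combine:
[1.1.1.2] true OR false = true
[1.1.1.3.1] exactly-one(true, false) = true
[1.1.1.3] NOT true = false
[1.1.1] false AND true AND false = false
[1.1] NOT false = true
[1.2.1] false AND false = false
[1.2.2.2] false OR false = false
[1.2.2] true OR false = true
[1.2] false → true (antecedent false ⇒ implication holds) = true
[1.3.1] true AND true = true
[1.3.2] false OR true = true
[1.3.3] false AND true = false
[1.3] true AND true AND false = false
[1] true OR true OR false = true
[root] NOT true = false
Overall: false → denied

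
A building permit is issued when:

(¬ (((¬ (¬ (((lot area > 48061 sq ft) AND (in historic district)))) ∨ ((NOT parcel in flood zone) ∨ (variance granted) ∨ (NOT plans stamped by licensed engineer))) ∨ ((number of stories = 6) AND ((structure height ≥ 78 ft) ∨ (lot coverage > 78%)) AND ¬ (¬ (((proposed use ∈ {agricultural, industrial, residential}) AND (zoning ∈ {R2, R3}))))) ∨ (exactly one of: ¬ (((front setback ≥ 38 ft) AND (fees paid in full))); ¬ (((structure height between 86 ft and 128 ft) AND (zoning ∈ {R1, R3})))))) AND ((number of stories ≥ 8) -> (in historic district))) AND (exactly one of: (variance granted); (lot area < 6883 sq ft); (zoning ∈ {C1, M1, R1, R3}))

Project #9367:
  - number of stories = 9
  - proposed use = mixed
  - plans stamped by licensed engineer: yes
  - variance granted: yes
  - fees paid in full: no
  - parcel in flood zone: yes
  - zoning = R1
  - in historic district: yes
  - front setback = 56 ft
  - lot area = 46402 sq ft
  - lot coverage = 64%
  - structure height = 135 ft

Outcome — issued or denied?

Atomic conditions:
  lot area > 48061 sq ft: 46402 > 48061 is false
  in historic district: yes → true
  NOT parcel in flood zone: yes → false
  variance granted: yes → true
  NOT plans stamped by licensed engineer: yes → false
  number of stories = 6: 9 == 6 is false
  structure height ≥ 78 ft: 135 ≥ 78 is true
  lot coverage > 78%: 64 > 78 is false
  proposed use ∈ {agricultural, industrial, residential}: mixed is not in the set → false
  zoning ∈ {R2, R3}: R1 is not in the set → false
  front setback ≥ 38 ft: 56 ≥ 38 is true
  fees paid in full: no → false
  structure height between 86 ft and 128 ft: 135 in [86, 128] is false
  zoning ∈ {R1, R3}: R1 is in the set → true
  number of stories ≥ 8: 9 ≥ 8 is true
  lot area < 6883 sq ft: 46402 < 6883 is false
  zoning ∈ {C1, M1, R1, R3}: R1 is in the set → true
Combine:
[1.1.1.1.1.1.1] false AND true = false
[1.1.1.1.1.1] NOT false = true
[1.1.1.1.1] NOT true = false
[1.1.1.1.2] false OR true OR false = true
[1.1.1.1] false OR true = true
[1.1.1.2.2] true OR false = true
[1.1.1.2.3.1.1] false AND false = false
[1.1.1.2.3.1] NOT false = true
[1.1.1.2.3] NOT true = false
[1.1.1.2] false AND true AND false = false
[1.1.1.3.1.1] true AND false = false
[1.1.1.3.1] NOT false = true
[1.1.1.3.2.1] false AND true = false
[1.1.1.3.2] NOT false = true
[1.1.1.3] exactly-one(true, true) = false
[1.1.1] true OR false OR false = true
[1.1] NOT true = false
[1.2] true → true = true
[1] false AND true = false
[2] exactly-one(true, false, true) = false
[root] false AND false = false
Overall: false → denied

Denied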